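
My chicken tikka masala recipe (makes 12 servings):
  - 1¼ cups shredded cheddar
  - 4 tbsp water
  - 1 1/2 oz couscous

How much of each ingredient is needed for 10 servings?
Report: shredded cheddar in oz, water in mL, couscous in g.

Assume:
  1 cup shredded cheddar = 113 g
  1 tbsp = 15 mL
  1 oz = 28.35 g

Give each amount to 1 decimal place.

Scaling factor: 10/12 = 5/6.
shredded cheddar: 1.25 cup × 5/6 × 113 g/cup ÷ 28.35 g/oz ≈ 4.2 oz
water: 4 tbsp × 5/6 × 15 mL/tbsp = 50.0 mL
couscous: 1.5 oz × 5/6 × 28.35 g/oz ≈ 35.4 g

shredded cheddar: 4.2 oz; water: 50.0 mL; couscous: 35.4 g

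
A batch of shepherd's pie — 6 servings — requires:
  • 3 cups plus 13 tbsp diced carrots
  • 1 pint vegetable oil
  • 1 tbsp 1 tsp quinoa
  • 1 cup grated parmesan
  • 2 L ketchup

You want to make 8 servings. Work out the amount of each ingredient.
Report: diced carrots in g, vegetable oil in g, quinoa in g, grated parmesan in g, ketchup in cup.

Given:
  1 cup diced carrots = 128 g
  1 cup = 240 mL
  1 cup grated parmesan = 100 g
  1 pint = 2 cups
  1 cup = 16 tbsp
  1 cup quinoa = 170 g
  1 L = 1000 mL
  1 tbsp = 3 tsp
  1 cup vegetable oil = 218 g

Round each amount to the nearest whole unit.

diced carrots: 651 g; vegetable oil: 581 g; quinoa: 19 g; grated parmesan: 133 g; ketchup: 11 cup

Scaling factor: 8/6 = 4/3.
diced carrots: (3 cup + 13 tbsp = 3.8125 cup) × 4/3 × 128 g/cup ≈ 651 g
vegetable oil: 1 pint × 4/3 × 2 cup/pint × 218 g/cup ≈ 581 g
quinoa: (1 tbsp + 1 tsp = 4/3 tbsp) × 4/3 ÷ 16 tbsp/cup × 170 g/cup ≈ 19 g
grated parmesan: 1 cup × 4/3 × 100 g/cup ≈ 133 g
ketchup: 2 L × 4/3 × 1000 mL/L ÷ 240 mL/cup ≈ 11 cup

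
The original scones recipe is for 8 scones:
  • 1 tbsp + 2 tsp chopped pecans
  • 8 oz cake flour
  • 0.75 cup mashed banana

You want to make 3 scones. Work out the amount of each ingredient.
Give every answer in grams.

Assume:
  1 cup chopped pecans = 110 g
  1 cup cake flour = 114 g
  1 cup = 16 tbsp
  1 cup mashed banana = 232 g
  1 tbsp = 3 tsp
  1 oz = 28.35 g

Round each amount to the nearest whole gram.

chopped pecans: 4 g; cake flour: 85 g; mashed banana: 65 g

Scaling factor: 3/8 = 0.375.
chopped pecans: (1 tbsp + 2 tsp = 5/3 tbsp) × 3/8 ÷ 16 tbsp/cup × 110 g/cup ≈ 4 g
cake flour: 8 oz × 3/8 × 28.35 g/oz ≈ 85 g
mashed banana: 0.75 cup × 3/8 × 232 g/cup ≈ 65 g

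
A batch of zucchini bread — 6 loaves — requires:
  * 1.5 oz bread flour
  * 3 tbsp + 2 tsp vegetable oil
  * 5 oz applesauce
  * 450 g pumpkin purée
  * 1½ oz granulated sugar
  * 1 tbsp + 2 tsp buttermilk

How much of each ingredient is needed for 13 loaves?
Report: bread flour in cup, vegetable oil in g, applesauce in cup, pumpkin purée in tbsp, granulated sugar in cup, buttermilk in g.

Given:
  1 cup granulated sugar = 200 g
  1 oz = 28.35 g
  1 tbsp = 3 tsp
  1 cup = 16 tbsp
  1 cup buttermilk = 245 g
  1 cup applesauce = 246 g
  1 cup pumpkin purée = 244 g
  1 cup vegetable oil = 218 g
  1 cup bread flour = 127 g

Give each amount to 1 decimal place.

bread flour: 0.7 cup; vegetable oil: 108.2 g; applesauce: 1.2 cup; pumpkin purée: 63.9 tbsp; granulated sugar: 0.5 cup; buttermilk: 55.3 g

Scaling factor: 13/6.
bread flour: 1.5 oz × 13/6 × 28.35 g/oz ÷ 127 g/cup ≈ 0.7 cup
vegetable oil: (3 tbsp + 2 tsp = 11/3 tbsp) × 13/6 ÷ 16 tbsp/cup × 218 g/cup ≈ 108.2 g
applesauce: 5 oz × 13/6 × 28.35 g/oz ÷ 246 g/cup ≈ 1.2 cup
pumpkin purée: 450 g × 13/6 ÷ 244 g/cup × 16 tbsp/cup ≈ 63.9 tbsp
granulated sugar: 1.5 oz × 13/6 × 28.35 g/oz ÷ 200 g/cup ≈ 0.5 cup
buttermilk: (1 tbsp + 2 tsp = 5/3 tbsp) × 13/6 ÷ 16 tbsp/cup × 245 g/cup ≈ 55.3 g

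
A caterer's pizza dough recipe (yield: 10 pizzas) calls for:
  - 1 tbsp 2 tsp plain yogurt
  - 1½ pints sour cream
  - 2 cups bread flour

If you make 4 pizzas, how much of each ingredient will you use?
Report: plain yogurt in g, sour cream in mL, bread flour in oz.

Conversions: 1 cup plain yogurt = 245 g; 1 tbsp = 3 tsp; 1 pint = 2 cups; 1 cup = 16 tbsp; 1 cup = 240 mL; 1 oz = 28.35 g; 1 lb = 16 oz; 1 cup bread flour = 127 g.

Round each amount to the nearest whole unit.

plain yogurt: 10 g; sour cream: 288 mL; bread flour: 4 oz

Scaling factor: 4/10 = 2/5 = 0.4.
plain yogurt: (1 tbsp + 2 tsp = 5/3 tbsp) × 2/5 ÷ 16 tbsp/cup × 245 g/cup ≈ 10 g
sour cream: 1.5 pint × 2/5 × 2 cup/pint × 240 mL/cup = 288 mL
bread flour: 2 cup × 2/5 × 127 g/cup ÷ 28.35 g/oz ≈ 4 oz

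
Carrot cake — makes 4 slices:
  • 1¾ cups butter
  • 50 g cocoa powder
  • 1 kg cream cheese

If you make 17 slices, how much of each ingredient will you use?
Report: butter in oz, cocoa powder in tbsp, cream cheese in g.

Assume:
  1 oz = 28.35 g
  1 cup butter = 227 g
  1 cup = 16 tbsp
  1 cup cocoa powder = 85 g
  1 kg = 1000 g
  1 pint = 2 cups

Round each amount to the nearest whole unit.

butter: 60 oz; cocoa powder: 40 tbsp; cream cheese: 4250 g

Scaling factor: 17/4 = 4.25.
butter: 1.75 cup × 17/4 × 227 g/cup ÷ 28.35 g/oz ≈ 60 oz
cocoa powder: 50 g × 17/4 ÷ 85 g/cup × 16 tbsp/cup = 40 tbsp
cream cheese: 1 kg × 17/4 × 1000 g/kg = 4250 g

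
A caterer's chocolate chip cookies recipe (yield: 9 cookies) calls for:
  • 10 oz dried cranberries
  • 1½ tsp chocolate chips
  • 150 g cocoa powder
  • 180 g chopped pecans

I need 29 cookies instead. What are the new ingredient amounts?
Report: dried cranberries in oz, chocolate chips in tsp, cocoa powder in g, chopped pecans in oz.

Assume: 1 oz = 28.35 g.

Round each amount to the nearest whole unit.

Scaling factor: 29/9.
dried cranberries: 10 oz × 29/9 ≈ 32 oz
chocolate chips: 1.5 tsp × 29/9 ≈ 5 tsp
cocoa powder: 150 g × 29/9 ≈ 483 g
chopped pecans: 180 g × 29/9 ÷ 28.35 g/oz ≈ 20 oz

dried cranberries: 32 oz; chocolate chips: 5 tsp; cocoa powder: 483 g; chopped pecans: 20 oz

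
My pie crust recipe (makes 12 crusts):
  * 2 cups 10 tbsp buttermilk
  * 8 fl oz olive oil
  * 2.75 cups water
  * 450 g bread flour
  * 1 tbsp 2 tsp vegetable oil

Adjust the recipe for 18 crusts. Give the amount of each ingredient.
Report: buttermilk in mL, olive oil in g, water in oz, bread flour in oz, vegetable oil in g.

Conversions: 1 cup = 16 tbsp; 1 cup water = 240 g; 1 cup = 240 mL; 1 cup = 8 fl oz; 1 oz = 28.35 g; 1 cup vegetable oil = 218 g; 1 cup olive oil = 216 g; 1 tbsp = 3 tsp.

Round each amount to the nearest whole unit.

buttermilk: 945 mL; olive oil: 324 g; water: 35 oz; bread flour: 24 oz; vegetable oil: 34 g

Scaling factor: 18/12 = 3/2 = 1.5.
buttermilk: (2 cup + 10 tbsp = 2.625 cup) × 3/2 × 240 mL/cup = 945 mL
olive oil: 8 fl oz × 3/2 ÷ 8 fl oz/cup × 216 g/cup = 324 g
water: 2.75 cup × 3/2 × 240 g/cup ÷ 28.35 g/oz ≈ 35 oz
bread flour: 450 g × 3/2 ÷ 28.35 g/oz ≈ 24 oz
vegetable oil: (1 tbsp + 2 tsp = 5/3 tbsp) × 3/2 ÷ 16 tbsp/cup × 218 g/cup ≈ 34 g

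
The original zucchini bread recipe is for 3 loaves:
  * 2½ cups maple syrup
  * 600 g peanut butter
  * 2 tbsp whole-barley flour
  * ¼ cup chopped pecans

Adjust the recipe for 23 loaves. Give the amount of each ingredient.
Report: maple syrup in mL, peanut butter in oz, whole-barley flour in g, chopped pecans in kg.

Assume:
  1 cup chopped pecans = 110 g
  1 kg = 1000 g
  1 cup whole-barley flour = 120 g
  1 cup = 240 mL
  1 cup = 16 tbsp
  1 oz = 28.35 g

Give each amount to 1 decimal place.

maple syrup: 4600.0 mL; peanut butter: 162.3 oz; whole-barley flour: 115.0 g; chopped pecans: 0.2 kg

Scaling factor: 23/3.
maple syrup: 2.5 cup × 23/3 × 240 mL/cup = 4600.0 mL
peanut butter: 600 g × 23/3 ÷ 28.35 g/oz ≈ 162.3 oz
whole-barley flour: 2 tbsp × 23/3 ÷ 16 tbsp/cup × 120 g/cup = 115.0 g
chopped pecans: 0.25 cup × 23/3 × 110 g/cup ÷ 1000 g/kg ≈ 0.2 kg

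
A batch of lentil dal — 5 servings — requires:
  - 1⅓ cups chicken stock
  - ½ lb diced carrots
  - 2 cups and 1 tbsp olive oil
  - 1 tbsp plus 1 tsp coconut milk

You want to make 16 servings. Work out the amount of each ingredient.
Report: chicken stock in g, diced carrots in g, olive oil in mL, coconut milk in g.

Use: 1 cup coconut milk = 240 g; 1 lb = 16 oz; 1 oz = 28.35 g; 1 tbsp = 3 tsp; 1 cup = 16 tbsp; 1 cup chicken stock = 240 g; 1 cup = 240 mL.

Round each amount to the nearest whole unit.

Scaling factor: 16/5 = 3.2.
chicken stock: 4/3 cup × 16/5 × 240 g/cup = 1024 g
diced carrots: 0.5 lb × 16/5 × 16 oz/lb × 28.35 g/oz ≈ 726 g
olive oil: (2 cup + 1 tbsp = 2.0625 cup) × 16/5 × 240 mL/cup = 1584 mL
coconut milk: (1 tbsp + 1 tsp = 4/3 tbsp) × 16/5 ÷ 16 tbsp/cup × 240 g/cup = 64 g

chicken stock: 1024 g; diced carrots: 726 g; olive oil: 1584 mL; coconut milk: 64 g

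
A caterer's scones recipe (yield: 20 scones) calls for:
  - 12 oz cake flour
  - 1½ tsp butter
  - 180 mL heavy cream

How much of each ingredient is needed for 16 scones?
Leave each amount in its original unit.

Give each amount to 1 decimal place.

cake flour: 9.6 oz; butter: 1.2 tsp; heavy cream: 144.0 mL

Scaling factor: 16/20 = 4/5 = 0.8.
cake flour: 12 oz × 4/5 = 9.6 oz
butter: 1.5 tsp × 4/5 = 1.2 tsp
heavy cream: 180 mL × 4/5 = 144.0 mL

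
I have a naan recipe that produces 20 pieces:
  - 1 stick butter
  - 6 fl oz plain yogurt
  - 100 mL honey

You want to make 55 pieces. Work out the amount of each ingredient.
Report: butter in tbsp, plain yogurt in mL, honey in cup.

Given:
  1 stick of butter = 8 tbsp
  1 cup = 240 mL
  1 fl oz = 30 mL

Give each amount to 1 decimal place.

Scaling factor: 55/20 = 11/4 = 2.75.
butter: 1 stick × 11/4 × 8 tbsp/stick = 22.0 tbsp
plain yogurt: 6 fl oz × 11/4 × 30 mL/fl oz = 495.0 mL
honey: 100 mL × 11/4 ÷ 240 mL/cup ≈ 1.1 cup

butter: 22.0 tbsp; plain yogurt: 495.0 mL; honey: 1.1 cup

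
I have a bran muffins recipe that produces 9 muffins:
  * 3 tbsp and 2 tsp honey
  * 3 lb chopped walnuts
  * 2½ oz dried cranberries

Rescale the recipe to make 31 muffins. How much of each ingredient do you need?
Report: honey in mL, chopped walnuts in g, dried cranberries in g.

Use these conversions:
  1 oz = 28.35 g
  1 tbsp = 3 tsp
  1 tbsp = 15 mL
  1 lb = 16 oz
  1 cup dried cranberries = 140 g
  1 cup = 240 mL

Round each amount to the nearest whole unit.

honey: 189 mL; chopped walnuts: 4687 g; dried cranberries: 244 g

Scaling factor: 31/9.
honey: (3 tbsp + 2 tsp = 11/3 tbsp) × 31/9 × 15 mL/tbsp ≈ 189 mL
chopped walnuts: 3 lb × 31/9 × 16 oz/lb × 28.35 g/oz ≈ 4687 g
dried cranberries: 2.5 oz × 31/9 × 28.35 g/oz ≈ 244 g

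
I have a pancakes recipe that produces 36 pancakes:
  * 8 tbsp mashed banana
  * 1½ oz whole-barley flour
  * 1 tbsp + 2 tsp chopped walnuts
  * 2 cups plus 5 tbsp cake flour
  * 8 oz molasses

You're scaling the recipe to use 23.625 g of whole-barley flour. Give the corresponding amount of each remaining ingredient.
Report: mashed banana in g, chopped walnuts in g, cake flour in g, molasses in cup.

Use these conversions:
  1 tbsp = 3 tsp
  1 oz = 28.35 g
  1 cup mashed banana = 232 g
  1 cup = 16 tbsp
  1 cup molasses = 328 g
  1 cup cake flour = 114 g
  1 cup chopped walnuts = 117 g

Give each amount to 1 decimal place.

mashed banana: 64.4 g; chopped walnuts: 6.8 g; cake flour: 146.5 g; molasses: 0.4 cup

The original recipe has 42.525 g of whole-barley flour, so the scaling factor is 23.625 ÷ 42.525 = 5/9.
mashed banana: 8 tbsp × 5/9 ÷ 16 tbsp/cup × 232 g/cup ≈ 64.4 g
chopped walnuts: (1 tbsp + 2 tsp = 5/3 tbsp) × 5/9 ÷ 16 tbsp/cup × 117 g/cup ≈ 6.8 g
cake flour: (2 cup + 5 tbsp = 2.3125 cup) × 5/9 × 114 g/cup ≈ 146.5 g
molasses: 8 oz × 5/9 × 28.35 g/oz ÷ 328 g/cup ≈ 0.4 cup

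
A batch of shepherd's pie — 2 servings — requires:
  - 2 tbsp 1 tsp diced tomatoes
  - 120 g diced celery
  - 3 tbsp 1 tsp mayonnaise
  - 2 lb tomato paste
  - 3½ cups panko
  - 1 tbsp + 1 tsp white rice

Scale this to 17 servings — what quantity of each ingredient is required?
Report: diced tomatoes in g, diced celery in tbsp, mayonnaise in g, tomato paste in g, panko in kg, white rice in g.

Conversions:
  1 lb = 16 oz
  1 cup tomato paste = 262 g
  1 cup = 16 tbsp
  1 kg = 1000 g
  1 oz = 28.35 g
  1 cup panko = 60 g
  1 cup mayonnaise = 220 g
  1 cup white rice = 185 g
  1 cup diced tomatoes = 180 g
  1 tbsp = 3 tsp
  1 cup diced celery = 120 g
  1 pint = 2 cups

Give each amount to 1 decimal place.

Scaling factor: 17/2 = 8.5.
diced tomatoes: (2 tbsp + 1 tsp = 7/3 tbsp) × 17/2 ÷ 16 tbsp/cup × 180 g/cup ≈ 223.1 g
diced celery: 120 g × 17/2 ÷ 120 g/cup × 16 tbsp/cup = 136.0 tbsp
mayonnaise: (3 tbsp + 1 tsp = 10/3 tbsp) × 17/2 ÷ 16 tbsp/cup × 220 g/cup ≈ 389.6 g
tomato paste: 2 lb × 17/2 × 16 oz/lb × 28.35 g/oz = 7711.2 g
panko: 3.5 cup × 17/2 × 60 g/cup ÷ 1000 g/kg ≈ 1.8 kg
white rice: (1 tbsp + 1 tsp = 4/3 tbsp) × 17/2 ÷ 16 tbsp/cup × 185 g/cup ≈ 131.0 g

diced tomatoes: 223.1 g; diced celery: 136.0 tbsp; mayonnaise: 389.6 g; tomato paste: 7711.2 g; panko: 1.8 kg; white rice: 131.0 g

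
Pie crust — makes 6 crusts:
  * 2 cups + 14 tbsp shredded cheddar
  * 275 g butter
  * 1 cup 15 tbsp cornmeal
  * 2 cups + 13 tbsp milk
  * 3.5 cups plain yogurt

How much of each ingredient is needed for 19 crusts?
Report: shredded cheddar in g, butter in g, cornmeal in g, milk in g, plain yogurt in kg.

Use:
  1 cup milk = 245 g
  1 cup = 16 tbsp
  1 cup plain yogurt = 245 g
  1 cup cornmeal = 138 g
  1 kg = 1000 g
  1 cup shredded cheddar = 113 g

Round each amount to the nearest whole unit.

Scaling factor: 19/6.
shredded cheddar: (2 cup + 14 tbsp = 2.875 cup) × 19/6 × 113 g/cup ≈ 1029 g
butter: 275 g × 19/6 ≈ 871 g
cornmeal: (1 cup + 15 tbsp = 1.9375 cup) × 19/6 × 138 g/cup ≈ 847 g
milk: (2 cup + 13 tbsp = 2.8125 cup) × 19/6 × 245 g/cup ≈ 2182 g
plain yogurt: 3.5 cup × 19/6 × 245 g/cup ÷ 1000 g/kg ≈ 3 kg

shredded cheddar: 1029 g; butter: 871 g; cornmeal: 847 g; milk: 2182 g; plain yogurt: 3 kg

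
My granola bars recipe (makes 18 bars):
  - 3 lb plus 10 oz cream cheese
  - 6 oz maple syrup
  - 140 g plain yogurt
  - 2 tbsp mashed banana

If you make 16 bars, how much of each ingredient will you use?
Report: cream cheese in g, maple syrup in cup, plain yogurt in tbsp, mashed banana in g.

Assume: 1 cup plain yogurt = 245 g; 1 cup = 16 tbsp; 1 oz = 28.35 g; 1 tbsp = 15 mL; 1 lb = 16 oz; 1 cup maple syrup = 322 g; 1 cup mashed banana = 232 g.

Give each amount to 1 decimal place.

Scaling factor: 16/18 = 8/9.
cream cheese: (3 lb + 10 oz = 3.625 lb) × 8/9 × 16 oz/lb × 28.35 g/oz = 1461.6 g
maple syrup: 6 oz × 8/9 × 28.35 g/oz ÷ 322 g/cup ≈ 0.5 cup
plain yogurt: 140 g × 8/9 ÷ 245 g/cup × 16 tbsp/cup ≈ 8.1 tbsp
mashed banana: 2 tbsp × 8/9 ÷ 16 tbsp/cup × 232 g/cup ≈ 25.8 g

cream cheese: 1461.6 g; maple syrup: 0.5 cup; plain yogurt: 8.1 tbsp; mashed banana: 25.8 g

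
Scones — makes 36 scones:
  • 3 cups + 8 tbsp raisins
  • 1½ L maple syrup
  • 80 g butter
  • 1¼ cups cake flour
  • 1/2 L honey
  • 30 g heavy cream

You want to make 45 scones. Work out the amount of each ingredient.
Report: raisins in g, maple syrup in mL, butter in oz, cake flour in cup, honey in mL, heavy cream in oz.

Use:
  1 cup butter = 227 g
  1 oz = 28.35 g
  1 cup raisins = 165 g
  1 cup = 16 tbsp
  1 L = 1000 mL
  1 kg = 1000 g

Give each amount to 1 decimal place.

raisins: 721.9 g; maple syrup: 1875.0 mL; butter: 3.5 oz; cake flour: 1.6 cup; honey: 625.0 mL; heavy cream: 1.3 oz

Scaling factor: 45/36 = 5/4 = 1.25.
raisins: (3 cup + 8 tbsp = 3.5 cup) × 5/4 × 165 g/cup ≈ 721.9 g
maple syrup: 1.5 L × 5/4 × 1000 mL/L = 1875.0 mL
butter: 80 g × 5/4 ÷ 28.35 g/oz ≈ 3.5 oz
cake flour: 1.25 cup × 5/4 ≈ 1.6 cup
honey: 0.5 L × 5/4 × 1000 mL/L = 625.0 mL
heavy cream: 30 g × 5/4 ÷ 28.35 g/oz ≈ 1.3 oz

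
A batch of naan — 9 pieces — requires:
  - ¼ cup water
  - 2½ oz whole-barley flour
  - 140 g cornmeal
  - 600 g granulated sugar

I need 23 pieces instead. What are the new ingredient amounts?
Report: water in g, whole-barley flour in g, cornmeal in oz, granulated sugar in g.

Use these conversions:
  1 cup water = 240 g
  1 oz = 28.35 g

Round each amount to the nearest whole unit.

Scaling factor: 23/9.
water: 0.25 cup × 23/9 × 240 g/cup ≈ 153 g
whole-barley flour: 2.5 oz × 23/9 × 28.35 g/oz ≈ 181 g
cornmeal: 140 g × 23/9 ÷ 28.35 g/oz ≈ 13 oz
granulated sugar: 600 g × 23/9 ≈ 1533 g

water: 153 g; whole-barley flour: 181 g; cornmeal: 13 oz; granulated sugar: 1533 g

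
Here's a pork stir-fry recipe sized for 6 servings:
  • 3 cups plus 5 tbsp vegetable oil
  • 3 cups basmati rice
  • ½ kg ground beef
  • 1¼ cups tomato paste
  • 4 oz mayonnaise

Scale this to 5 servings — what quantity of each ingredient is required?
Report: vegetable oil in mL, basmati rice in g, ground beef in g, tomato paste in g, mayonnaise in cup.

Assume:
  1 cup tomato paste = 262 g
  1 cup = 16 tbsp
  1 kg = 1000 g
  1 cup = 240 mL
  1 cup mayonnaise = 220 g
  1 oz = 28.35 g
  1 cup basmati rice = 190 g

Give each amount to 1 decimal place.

Scaling factor: 5/6.
vegetable oil: (3 cup + 5 tbsp = 3.3125 cup) × 5/6 × 240 mL/cup = 662.5 mL
basmati rice: 3 cup × 5/6 × 190 g/cup = 475.0 g
ground beef: 0.5 kg × 5/6 × 1000 g/kg ≈ 416.7 g
tomato paste: 1.25 cup × 5/6 × 262 g/cup ≈ 272.9 g
mayonnaise: 4 oz × 5/6 × 28.35 g/oz ÷ 220 g/cup ≈ 0.4 cup

vegetable oil: 662.5 mL; basmati rice: 475.0 g; ground beef: 416.7 g; tomato paste: 272.9 g; mayonnaise: 0.4 cup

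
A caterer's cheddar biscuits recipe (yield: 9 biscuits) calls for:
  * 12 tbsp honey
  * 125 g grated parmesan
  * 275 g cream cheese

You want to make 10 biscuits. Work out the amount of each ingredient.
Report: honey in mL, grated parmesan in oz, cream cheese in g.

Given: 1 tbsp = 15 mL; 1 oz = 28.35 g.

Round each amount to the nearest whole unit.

Scaling factor: 10/9.
honey: 12 tbsp × 10/9 × 15 mL/tbsp = 200 mL
grated parmesan: 125 g × 10/9 ÷ 28.35 g/oz ≈ 5 oz
cream cheese: 275 g × 10/9 ≈ 306 g

honey: 200 mL; grated parmesan: 5 oz; cream cheese: 306 g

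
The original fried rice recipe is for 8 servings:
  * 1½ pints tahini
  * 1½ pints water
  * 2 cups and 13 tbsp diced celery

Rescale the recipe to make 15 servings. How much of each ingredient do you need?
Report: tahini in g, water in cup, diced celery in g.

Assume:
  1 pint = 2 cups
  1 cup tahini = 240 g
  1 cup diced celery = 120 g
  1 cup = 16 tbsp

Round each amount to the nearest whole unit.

tahini: 1350 g; water: 6 cup; diced celery: 633 g

Scaling factor: 15/8 = 1.875.
tahini: 1.5 pint × 15/8 × 2 cup/pint × 240 g/cup = 1350 g
water: 1.5 pint × 15/8 × 2 cup/pint ≈ 6 cup
diced celery: (2 cup + 13 tbsp = 2.8125 cup) × 15/8 × 120 g/cup ≈ 633 g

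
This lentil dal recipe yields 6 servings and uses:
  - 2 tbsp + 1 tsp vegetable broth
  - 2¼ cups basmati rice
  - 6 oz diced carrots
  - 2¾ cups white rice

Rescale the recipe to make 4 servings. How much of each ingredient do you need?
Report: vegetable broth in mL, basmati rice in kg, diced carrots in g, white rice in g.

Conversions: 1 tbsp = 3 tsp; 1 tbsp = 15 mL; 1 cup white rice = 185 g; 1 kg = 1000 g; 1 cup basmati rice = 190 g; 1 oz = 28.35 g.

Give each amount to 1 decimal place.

vegetable broth: 23.3 mL; basmati rice: 0.3 kg; diced carrots: 113.4 g; white rice: 339.2 g

Scaling factor: 4/6 = 2/3.
vegetable broth: (2 tbsp + 1 tsp = 7/3 tbsp) × 2/3 × 15 mL/tbsp ≈ 23.3 mL
basmati rice: 2.25 cup × 2/3 × 190 g/cup ÷ 1000 g/kg ≈ 0.3 kg
diced carrots: 6 oz × 2/3 × 28.35 g/oz = 113.4 g
white rice: 2.75 cup × 2/3 × 185 g/cup ≈ 339.2 g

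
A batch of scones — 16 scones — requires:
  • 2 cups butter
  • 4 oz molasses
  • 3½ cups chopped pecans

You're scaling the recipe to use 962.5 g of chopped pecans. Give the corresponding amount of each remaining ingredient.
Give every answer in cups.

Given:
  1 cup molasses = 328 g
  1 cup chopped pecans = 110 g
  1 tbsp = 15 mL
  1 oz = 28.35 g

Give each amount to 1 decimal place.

The original recipe has 385 g of chopped pecans, so the scaling factor is 962.5 ÷ 385 = 5/2 = 2.5.
butter: 2 cup × 5/2 = 5.0 cup
molasses: 4 oz × 5/2 × 28.35 g/oz ÷ 328 g/cup ≈ 0.9 cup

butter: 5.0 cup; molasses: 0.9 cup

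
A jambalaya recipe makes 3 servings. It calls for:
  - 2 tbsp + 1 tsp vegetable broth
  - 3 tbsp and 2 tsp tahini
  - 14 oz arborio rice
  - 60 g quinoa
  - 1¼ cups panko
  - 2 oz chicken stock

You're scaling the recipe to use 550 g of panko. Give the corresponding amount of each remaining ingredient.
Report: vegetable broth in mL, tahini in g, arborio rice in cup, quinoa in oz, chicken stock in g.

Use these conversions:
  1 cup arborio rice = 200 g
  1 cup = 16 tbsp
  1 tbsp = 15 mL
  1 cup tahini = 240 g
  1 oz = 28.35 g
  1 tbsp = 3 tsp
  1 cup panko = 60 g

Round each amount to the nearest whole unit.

The original recipe has 75 g of panko, so the scaling factor is 550 ÷ 75 = 22/3.
vegetable broth: (2 tbsp + 1 tsp = 7/3 tbsp) × 22/3 × 15 mL/tbsp ≈ 257 mL
tahini: (3 tbsp + 2 tsp = 11/3 tbsp) × 22/3 ÷ 16 tbsp/cup × 240 g/cup ≈ 403 g
arborio rice: 14 oz × 22/3 × 28.35 g/oz ÷ 200 g/cup ≈ 15 cup
quinoa: 60 g × 22/3 ÷ 28.35 g/oz ≈ 16 oz
chicken stock: 2 oz × 22/3 × 28.35 g/oz ≈ 416 g

vegetable broth: 257 mL; tahini: 403 g; arborio rice: 15 cup; quinoa: 16 oz; chicken stock: 416 g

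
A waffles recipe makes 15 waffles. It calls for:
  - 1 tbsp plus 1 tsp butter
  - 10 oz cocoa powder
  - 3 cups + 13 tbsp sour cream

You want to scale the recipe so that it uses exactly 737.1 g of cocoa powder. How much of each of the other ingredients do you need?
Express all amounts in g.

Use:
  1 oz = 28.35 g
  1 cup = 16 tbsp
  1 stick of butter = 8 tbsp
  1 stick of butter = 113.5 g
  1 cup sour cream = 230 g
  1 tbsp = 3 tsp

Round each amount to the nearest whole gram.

butter: 49 g; sour cream: 2280 g

The original recipe has 283.5 g of cocoa powder, so the scaling factor is 737.1 ÷ 283.5 = 13/5 = 2.6.
butter: (1 tbsp + 1 tsp = 4/3 tbsp) × 13/5 ÷ 8 tbsp/stick × 113.5 g/stick ≈ 49 g
sour cream: (3 cup + 13 tbsp = 3.8125 cup) × 13/5 × 230 g/cup ≈ 2280 g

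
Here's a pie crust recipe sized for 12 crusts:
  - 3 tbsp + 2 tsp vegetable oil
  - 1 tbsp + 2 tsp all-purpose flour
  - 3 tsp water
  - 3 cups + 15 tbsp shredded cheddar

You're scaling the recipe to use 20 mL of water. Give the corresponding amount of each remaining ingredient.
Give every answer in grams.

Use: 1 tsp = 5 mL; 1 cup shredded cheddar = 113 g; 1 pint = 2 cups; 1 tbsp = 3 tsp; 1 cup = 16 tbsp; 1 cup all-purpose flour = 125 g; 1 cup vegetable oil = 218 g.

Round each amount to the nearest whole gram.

vegetable oil: 67 g; all-purpose flour: 17 g; shredded cheddar: 593 g

The original recipe has 15 mL of water, so the scaling factor is 20 ÷ 15 = 4/3.
vegetable oil: (3 tbsp + 2 tsp = 11/3 tbsp) × 4/3 ÷ 16 tbsp/cup × 218 g/cup ≈ 67 g
all-purpose flour: (1 tbsp + 2 tsp = 5/3 tbsp) × 4/3 ÷ 16 tbsp/cup × 125 g/cup ≈ 17 g
shredded cheddar: (3 cup + 15 tbsp = 3.9375 cup) × 4/3 × 113 g/cup ≈ 593 g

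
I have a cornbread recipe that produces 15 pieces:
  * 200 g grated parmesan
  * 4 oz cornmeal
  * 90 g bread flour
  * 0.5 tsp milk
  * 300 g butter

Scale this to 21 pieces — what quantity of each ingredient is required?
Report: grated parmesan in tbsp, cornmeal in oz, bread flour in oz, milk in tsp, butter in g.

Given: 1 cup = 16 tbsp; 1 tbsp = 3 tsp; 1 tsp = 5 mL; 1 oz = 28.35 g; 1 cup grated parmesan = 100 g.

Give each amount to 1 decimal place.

grated parmesan: 44.8 tbsp; cornmeal: 5.6 oz; bread flour: 4.4 oz; milk: 0.7 tsp; butter: 420.0 g

Scaling factor: 21/15 = 7/5 = 1.4.
grated parmesan: 200 g × 7/5 ÷ 100 g/cup × 16 tbsp/cup = 44.8 tbsp
cornmeal: 4 oz × 7/5 = 5.6 oz
bread flour: 90 g × 7/5 ÷ 28.35 g/oz ≈ 4.4 oz
milk: 0.5 tsp × 7/5 = 0.7 tsp
butter: 300 g × 7/5 = 420.0 g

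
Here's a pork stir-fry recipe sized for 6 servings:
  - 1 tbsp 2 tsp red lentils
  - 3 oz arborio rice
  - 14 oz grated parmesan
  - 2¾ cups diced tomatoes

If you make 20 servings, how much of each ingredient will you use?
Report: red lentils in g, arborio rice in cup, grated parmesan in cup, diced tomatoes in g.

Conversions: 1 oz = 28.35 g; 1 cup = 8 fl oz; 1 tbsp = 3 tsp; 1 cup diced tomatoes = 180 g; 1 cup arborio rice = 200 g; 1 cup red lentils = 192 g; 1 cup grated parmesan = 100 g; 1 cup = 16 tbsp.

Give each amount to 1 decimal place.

Scaling factor: 20/6 = 10/3.
red lentils: (1 tbsp + 2 tsp = 5/3 tbsp) × 10/3 ÷ 16 tbsp/cup × 192 g/cup ≈ 66.7 g
arborio rice: 3 oz × 10/3 × 28.35 g/oz ÷ 200 g/cup ≈ 1.4 cup
grated parmesan: 14 oz × 10/3 × 28.35 g/oz ÷ 100 g/cup ≈ 13.2 cup
diced tomatoes: 2.75 cup × 10/3 × 180 g/cup = 1650.0 g

red lentils: 66.7 g; arborio rice: 1.4 cup; grated parmesan: 13.2 cup; diced tomatoes: 1650.0 g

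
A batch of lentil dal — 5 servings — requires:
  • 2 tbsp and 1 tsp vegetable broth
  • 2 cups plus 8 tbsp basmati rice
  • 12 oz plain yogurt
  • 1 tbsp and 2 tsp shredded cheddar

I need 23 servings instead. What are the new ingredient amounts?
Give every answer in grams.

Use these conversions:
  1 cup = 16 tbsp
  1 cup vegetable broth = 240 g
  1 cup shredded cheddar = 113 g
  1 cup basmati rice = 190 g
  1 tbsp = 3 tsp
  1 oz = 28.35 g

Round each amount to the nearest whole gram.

Scaling factor: 23/5 = 4.6.
vegetable broth: (2 tbsp + 1 tsp = 7/3 tbsp) × 23/5 ÷ 16 tbsp/cup × 240 g/cup = 161 g
basmati rice: (2 cup + 8 tbsp = 2.5 cup) × 23/5 × 190 g/cup = 2185 g
plain yogurt: 12 oz × 23/5 × 28.35 g/oz ≈ 1565 g
shredded cheddar: (1 tbsp + 2 tsp = 5/3 tbsp) × 23/5 ÷ 16 tbsp/cup × 113 g/cup ≈ 54 g

vegetable broth: 161 g; basmati rice: 2185 g; plain yogurt: 1565 g; shredded cheddar: 54 g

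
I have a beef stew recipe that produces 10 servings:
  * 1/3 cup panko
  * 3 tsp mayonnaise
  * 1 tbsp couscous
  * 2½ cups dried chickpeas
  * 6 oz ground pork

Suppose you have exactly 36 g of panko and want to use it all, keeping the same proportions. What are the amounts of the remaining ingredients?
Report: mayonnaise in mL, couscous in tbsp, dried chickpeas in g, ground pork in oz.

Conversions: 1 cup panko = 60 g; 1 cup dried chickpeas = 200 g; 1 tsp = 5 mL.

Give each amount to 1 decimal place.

mayonnaise: 27.0 mL; couscous: 1.8 tbsp; dried chickpeas: 900.0 g; ground pork: 10.8 oz

The original recipe has 20 g of panko, so the scaling factor is 36 ÷ 20 = 9/5 = 1.8.
mayonnaise: 3 tsp × 9/5 × 5 mL/tsp = 27.0 mL
couscous: 1 tbsp × 9/5 = 1.8 tbsp
dried chickpeas: 2.5 cup × 9/5 × 200 g/cup = 900.0 g
ground pork: 6 oz × 9/5 = 10.8 oz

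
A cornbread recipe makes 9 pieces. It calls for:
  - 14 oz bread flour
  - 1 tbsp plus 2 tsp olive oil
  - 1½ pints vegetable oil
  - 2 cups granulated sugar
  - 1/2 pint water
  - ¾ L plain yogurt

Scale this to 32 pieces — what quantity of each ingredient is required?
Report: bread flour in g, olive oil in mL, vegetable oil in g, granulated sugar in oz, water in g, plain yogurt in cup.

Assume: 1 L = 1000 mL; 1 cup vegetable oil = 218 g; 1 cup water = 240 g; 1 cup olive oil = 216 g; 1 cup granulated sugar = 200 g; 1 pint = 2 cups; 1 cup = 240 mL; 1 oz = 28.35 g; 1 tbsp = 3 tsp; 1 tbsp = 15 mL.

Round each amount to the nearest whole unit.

bread flour: 1411 g; olive oil: 89 mL; vegetable oil: 2325 g; granulated sugar: 50 oz; water: 853 g; plain yogurt: 11 cup

Scaling factor: 32/9.
bread flour: 14 oz × 32/9 × 28.35 g/oz ≈ 1411 g
olive oil: (1 tbsp + 2 tsp = 5/3 tbsp) × 32/9 × 15 mL/tbsp ≈ 89 mL
vegetable oil: 1.5 pint × 32/9 × 2 cup/pint × 218 g/cup ≈ 2325 g
granulated sugar: 2 cup × 32/9 × 200 g/cup ÷ 28.35 g/oz ≈ 50 oz
water: 0.5 pint × 32/9 × 2 cup/pint × 240 g/cup ≈ 853 g
plain yogurt: 0.75 L × 32/9 × 1000 mL/L ÷ 240 mL/cup ≈ 11 cup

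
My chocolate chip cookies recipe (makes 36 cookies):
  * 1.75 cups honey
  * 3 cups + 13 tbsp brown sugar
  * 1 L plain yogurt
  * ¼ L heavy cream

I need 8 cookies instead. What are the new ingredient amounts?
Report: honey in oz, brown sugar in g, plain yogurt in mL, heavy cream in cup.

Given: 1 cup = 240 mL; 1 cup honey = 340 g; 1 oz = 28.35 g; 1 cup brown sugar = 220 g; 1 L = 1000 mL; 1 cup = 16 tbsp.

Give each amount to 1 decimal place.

Scaling factor: 8/36 = 2/9.
honey: 1.75 cup × 2/9 × 340 g/cup ÷ 28.35 g/oz ≈ 4.7 oz
brown sugar: (3 cup + 13 tbsp = 3.8125 cup) × 2/9 × 220 g/cup ≈ 186.4 g
plain yogurt: 1 L × 2/9 × 1000 mL/L ≈ 222.2 mL
heavy cream: 0.25 L × 2/9 × 1000 mL/L ÷ 240 mL/cup ≈ 0.2 cup

honey: 4.7 oz; brown sugar: 186.4 g; plain yogurt: 222.2 mL; heavy cream: 0.2 cup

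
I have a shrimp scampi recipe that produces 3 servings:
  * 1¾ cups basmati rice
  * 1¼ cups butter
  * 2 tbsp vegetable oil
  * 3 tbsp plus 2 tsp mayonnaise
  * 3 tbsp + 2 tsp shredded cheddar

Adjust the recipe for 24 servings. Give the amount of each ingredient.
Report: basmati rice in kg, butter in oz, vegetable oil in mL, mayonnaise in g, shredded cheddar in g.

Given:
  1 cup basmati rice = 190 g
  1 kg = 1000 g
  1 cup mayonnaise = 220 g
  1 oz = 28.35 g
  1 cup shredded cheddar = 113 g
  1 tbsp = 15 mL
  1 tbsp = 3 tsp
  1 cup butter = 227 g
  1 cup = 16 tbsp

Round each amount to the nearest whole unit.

basmati rice: 3 kg; butter: 80 oz; vegetable oil: 240 mL; mayonnaise: 403 g; shredded cheddar: 207 g

Scaling factor: 24/3 = 8.
basmati rice: 1.75 cup × 8 × 190 g/cup ÷ 1000 g/kg ≈ 3 kg
butter: 1.25 cup × 8 × 227 g/cup ÷ 28.35 g/oz ≈ 80 oz
vegetable oil: 2 tbsp × 8 × 15 mL/tbsp = 240 mL
mayonnaise: (3 tbsp + 2 tsp = 11/3 tbsp) × 8 ÷ 16 tbsp/cup × 220 g/cup ≈ 403 g
shredded cheddar: (3 tbsp + 2 tsp = 11/3 tbsp) × 8 ÷ 16 tbsp/cup × 113 g/cup ≈ 207 g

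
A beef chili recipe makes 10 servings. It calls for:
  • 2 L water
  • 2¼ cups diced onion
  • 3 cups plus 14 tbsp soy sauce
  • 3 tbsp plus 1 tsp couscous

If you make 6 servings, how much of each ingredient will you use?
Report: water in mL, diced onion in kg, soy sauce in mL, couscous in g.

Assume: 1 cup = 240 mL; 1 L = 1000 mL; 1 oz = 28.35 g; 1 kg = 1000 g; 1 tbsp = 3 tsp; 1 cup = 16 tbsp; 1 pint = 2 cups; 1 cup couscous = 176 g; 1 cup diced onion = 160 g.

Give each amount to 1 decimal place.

water: 1200.0 mL; diced onion: 0.2 kg; soy sauce: 558.0 mL; couscous: 22.0 g

Scaling factor: 6/10 = 3/5 = 0.6.
water: 2 L × 3/5 × 1000 mL/L = 1200.0 mL
diced onion: 2.25 cup × 3/5 × 160 g/cup ÷ 1000 g/kg ≈ 0.2 kg
soy sauce: (3 cup + 14 tbsp = 3.875 cup) × 3/5 × 240 mL/cup = 558.0 mL
couscous: (3 tbsp + 1 tsp = 10/3 tbsp) × 3/5 ÷ 16 tbsp/cup × 176 g/cup = 22.0 g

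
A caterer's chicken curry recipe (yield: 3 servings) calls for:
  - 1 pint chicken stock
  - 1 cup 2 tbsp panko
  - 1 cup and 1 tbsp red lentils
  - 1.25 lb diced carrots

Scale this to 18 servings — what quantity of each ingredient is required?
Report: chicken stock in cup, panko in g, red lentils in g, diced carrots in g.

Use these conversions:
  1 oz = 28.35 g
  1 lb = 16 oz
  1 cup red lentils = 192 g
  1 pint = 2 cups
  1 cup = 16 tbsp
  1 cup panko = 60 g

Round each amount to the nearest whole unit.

Scaling factor: 18/3 = 6.
chicken stock: 1 pint × 6 × 2 cup/pint = 12 cup
panko: (1 cup + 2 tbsp = 1.125 cup) × 6 × 60 g/cup = 405 g
red lentils: (1 cup + 1 tbsp = 1.0625 cup) × 6 × 192 g/cup = 1224 g
diced carrots: 1.25 lb × 6 × 16 oz/lb × 28.35 g/oz = 3402 g

chicken stock: 12 cup; panko: 405 g; red lentils: 1224 g; diced carrots: 3402 g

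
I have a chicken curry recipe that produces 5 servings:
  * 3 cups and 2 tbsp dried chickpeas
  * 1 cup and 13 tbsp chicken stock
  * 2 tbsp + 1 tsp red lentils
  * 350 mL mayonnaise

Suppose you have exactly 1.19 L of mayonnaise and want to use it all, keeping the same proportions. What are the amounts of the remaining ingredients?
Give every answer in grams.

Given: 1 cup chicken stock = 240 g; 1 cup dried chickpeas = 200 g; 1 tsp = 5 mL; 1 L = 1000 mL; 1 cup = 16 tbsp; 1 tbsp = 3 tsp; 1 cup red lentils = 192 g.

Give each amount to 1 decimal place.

dried chickpeas: 2125.0 g; chicken stock: 1479.0 g; red lentils: 95.2 g

The original recipe has 0.35 L of mayonnaise, so the scaling factor is 1.19 ÷ 0.35 = 17/5 = 3.4.
dried chickpeas: (3 cup + 2 tbsp = 3.125 cup) × 17/5 × 200 g/cup = 2125.0 g
chicken stock: (1 cup + 13 tbsp = 1.8125 cup) × 17/5 × 240 g/cup = 1479.0 g
red lentils: (2 tbsp + 1 tsp = 7/3 tbsp) × 17/5 ÷ 16 tbsp/cup × 192 g/cup = 95.2 g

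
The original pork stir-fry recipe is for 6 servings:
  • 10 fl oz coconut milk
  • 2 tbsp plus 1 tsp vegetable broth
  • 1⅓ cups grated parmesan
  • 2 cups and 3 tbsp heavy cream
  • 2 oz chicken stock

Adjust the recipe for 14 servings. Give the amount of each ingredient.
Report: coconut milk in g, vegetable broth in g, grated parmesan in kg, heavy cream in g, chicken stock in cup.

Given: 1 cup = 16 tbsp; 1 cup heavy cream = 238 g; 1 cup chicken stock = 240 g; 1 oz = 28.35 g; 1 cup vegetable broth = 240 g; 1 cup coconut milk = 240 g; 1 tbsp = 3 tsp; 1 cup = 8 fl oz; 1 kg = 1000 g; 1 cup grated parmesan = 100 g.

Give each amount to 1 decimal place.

Scaling factor: 14/6 = 7/3.
coconut milk: 10 fl oz × 7/3 ÷ 8 fl oz/cup × 240 g/cup = 700.0 g
vegetable broth: (2 tbsp + 1 tsp = 7/3 tbsp) × 7/3 ÷ 16 tbsp/cup × 240 g/cup ≈ 81.7 g
grated parmesan: 4/3 cup × 7/3 × 100 g/cup ÷ 1000 g/kg ≈ 0.3 kg
heavy cream: (2 cup + 3 tbsp = 2.1875 cup) × 7/3 × 238 g/cup ≈ 1214.8 g
chicken stock: 2 oz × 7/3 × 28.35 g/oz ÷ 240 g/cup ≈ 0.6 cup

coconut milk: 700.0 g; vegetable broth: 81.7 g; grated parmesan: 0.3 kg; heavy cream: 1214.8 g; chicken stock: 0.6 cup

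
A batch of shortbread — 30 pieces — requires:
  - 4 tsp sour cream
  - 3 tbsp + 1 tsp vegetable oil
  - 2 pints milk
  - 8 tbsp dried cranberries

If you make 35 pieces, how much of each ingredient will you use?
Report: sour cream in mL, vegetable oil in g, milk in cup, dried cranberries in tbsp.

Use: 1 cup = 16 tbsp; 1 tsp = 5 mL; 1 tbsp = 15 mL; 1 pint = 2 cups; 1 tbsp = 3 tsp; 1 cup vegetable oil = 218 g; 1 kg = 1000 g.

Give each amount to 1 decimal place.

Scaling factor: 35/30 = 7/6.
sour cream: 4 tsp × 7/6 × 5 mL/tsp ≈ 23.3 mL
vegetable oil: (3 tbsp + 1 tsp = 10/3 tbsp) × 7/6 ÷ 16 tbsp/cup × 218 g/cup ≈ 53.0 g
milk: 2 pint × 7/6 × 2 cup/pint ≈ 4.7 cup
dried cranberries: 8 tbsp × 7/6 ≈ 9.3 tbsp

sour cream: 23.3 mL; vegetable oil: 53.0 g; milk: 4.7 cup; dried cranberries: 9.3 tbsp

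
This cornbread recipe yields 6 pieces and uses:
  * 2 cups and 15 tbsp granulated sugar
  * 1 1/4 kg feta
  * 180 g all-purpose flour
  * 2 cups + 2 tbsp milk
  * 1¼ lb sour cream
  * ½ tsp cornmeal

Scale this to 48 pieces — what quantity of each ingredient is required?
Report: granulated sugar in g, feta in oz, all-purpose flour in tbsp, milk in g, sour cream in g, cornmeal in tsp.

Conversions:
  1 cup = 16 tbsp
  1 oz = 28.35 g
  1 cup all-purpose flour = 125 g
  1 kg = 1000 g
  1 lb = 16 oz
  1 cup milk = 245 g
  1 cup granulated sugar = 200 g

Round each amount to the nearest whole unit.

Scaling factor: 48/6 = 8.
granulated sugar: (2 cup + 15 tbsp = 2.9375 cup) × 8 × 200 g/cup = 4700 g
feta: 1.25 kg × 8 × 1000 g/kg ÷ 28.35 g/oz ≈ 353 oz
all-purpose flour: 180 g × 8 ÷ 125 g/cup × 16 tbsp/cup ≈ 184 tbsp
milk: (2 cup + 2 tbsp = 2.125 cup) × 8 × 245 g/cup = 4165 g
sour cream: 1.25 lb × 8 × 16 oz/lb × 28.35 g/oz = 4536 g
cornmeal: 0.5 tsp × 8 = 4 tsp

granulated sugar: 4700 g; feta: 353 oz; all-purpose flour: 184 tbsp; milk: 4165 g; sour cream: 4536 g; cornmeal: 4 tsp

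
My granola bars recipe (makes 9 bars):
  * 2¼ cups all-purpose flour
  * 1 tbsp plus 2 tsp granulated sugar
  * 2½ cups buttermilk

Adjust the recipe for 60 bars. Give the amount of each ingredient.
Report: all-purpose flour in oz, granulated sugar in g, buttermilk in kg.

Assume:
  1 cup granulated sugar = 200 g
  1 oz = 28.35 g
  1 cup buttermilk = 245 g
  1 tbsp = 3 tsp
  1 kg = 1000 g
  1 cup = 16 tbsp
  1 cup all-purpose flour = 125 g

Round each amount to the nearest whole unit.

all-purpose flour: 66 oz; granulated sugar: 139 g; buttermilk: 4 kg

Scaling factor: 60/9 = 20/3.
all-purpose flour: 2.25 cup × 20/3 × 125 g/cup ÷ 28.35 g/oz ≈ 66 oz
granulated sugar: (1 tbsp + 2 tsp = 5/3 tbsp) × 20/3 ÷ 16 tbsp/cup × 200 g/cup ≈ 139 g
buttermilk: 2.5 cup × 20/3 × 245 g/cup ÷ 1000 g/kg ≈ 4 kg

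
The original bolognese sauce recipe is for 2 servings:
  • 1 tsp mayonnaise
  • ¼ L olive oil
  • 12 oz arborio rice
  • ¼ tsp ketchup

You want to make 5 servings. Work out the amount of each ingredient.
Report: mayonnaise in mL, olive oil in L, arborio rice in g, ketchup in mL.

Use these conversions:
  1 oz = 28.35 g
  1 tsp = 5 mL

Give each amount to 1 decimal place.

Scaling factor: 5/2 = 2.5.
mayonnaise: 1 tsp × 5/2 × 5 mL/tsp = 12.5 mL
olive oil: 0.25 L × 5/2 ≈ 0.6 L
arborio rice: 12 oz × 5/2 × 28.35 g/oz = 850.5 g
ketchup: 0.25 tsp × 5/2 × 5 mL/tsp ≈ 3.1 mL

mayonnaise: 12.5 mL; olive oil: 0.6 L; arborio rice: 850.5 g; ketchup: 3.1 mL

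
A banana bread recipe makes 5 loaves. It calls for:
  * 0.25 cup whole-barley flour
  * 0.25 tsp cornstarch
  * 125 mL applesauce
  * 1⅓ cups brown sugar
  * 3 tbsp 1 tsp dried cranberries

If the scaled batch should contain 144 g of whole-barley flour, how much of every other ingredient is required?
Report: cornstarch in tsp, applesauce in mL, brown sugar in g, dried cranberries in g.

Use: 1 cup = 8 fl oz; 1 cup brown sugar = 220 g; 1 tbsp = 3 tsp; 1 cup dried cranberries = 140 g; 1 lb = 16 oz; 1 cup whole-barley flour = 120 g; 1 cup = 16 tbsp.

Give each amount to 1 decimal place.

cornstarch: 1.2 tsp; applesauce: 600.0 mL; brown sugar: 1408.0 g; dried cranberries: 140.0 g

The original recipe has 30 g of whole-barley flour, so the scaling factor is 144 ÷ 30 = 24/5 = 4.8.
cornstarch: 0.25 tsp × 24/5 = 1.2 tsp
applesauce: 125 mL × 24/5 = 600.0 mL
brown sugar: 4/3 cup × 24/5 × 220 g/cup = 1408.0 g
dried cranberries: (3 tbsp + 1 tsp = 10/3 tbsp) × 24/5 ÷ 16 tbsp/cup × 140 g/cup = 140.0 g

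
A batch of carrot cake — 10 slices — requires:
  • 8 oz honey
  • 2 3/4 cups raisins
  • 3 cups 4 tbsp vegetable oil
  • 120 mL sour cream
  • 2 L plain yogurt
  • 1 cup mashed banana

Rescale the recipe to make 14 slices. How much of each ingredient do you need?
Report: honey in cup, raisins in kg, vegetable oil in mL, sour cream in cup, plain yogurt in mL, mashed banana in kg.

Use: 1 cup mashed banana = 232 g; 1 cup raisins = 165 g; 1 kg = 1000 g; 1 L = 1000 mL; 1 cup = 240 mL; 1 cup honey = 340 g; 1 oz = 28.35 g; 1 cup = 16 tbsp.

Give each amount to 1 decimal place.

honey: 0.9 cup; raisins: 0.6 kg; vegetable oil: 1092.0 mL; sour cream: 0.7 cup; plain yogurt: 2800.0 mL; mashed banana: 0.3 kg

Scaling factor: 14/10 = 7/5 = 1.4.
honey: 8 oz × 7/5 × 28.35 g/oz ÷ 340 g/cup ≈ 0.9 cup
raisins: 2.75 cup × 7/5 × 165 g/cup ÷ 1000 g/kg ≈ 0.6 kg
vegetable oil: (3 cup + 4 tbsp = 3.25 cup) × 7/5 × 240 mL/cup = 1092.0 mL
sour cream: 120 mL × 7/5 ÷ 240 mL/cup = 0.7 cup
plain yogurt: 2 L × 7/5 × 1000 mL/L = 2800.0 mL
mashed banana: 1 cup × 7/5 × 232 g/cup ÷ 1000 g/kg ≈ 0.3 kg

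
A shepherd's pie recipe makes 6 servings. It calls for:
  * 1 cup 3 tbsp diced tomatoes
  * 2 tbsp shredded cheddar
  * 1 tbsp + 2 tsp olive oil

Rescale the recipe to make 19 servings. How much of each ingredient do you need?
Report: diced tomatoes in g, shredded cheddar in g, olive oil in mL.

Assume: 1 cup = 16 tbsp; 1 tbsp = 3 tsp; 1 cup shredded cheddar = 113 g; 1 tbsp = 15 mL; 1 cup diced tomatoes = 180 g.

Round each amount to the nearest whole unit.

diced tomatoes: 677 g; shredded cheddar: 45 g; olive oil: 79 mL

Scaling factor: 19/6.
diced tomatoes: (1 cup + 3 tbsp = 1.1875 cup) × 19/6 × 180 g/cup ≈ 677 g
shredded cheddar: 2 tbsp × 19/6 ÷ 16 tbsp/cup × 113 g/cup ≈ 45 g
olive oil: (1 tbsp + 2 tsp = 5/3 tbsp) × 19/6 × 15 mL/tbsp ≈ 79 mL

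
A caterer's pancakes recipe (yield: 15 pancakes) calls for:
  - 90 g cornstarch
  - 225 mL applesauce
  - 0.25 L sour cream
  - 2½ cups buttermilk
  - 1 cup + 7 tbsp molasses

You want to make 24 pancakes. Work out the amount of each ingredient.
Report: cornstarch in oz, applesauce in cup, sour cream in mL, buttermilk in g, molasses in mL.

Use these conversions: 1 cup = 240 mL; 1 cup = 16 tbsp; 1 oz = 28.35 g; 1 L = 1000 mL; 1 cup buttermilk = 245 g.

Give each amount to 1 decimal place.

Scaling factor: 24/15 = 8/5 = 1.6.
cornstarch: 90 g × 8/5 ÷ 28.35 g/oz ≈ 5.1 oz
applesauce: 225 mL × 8/5 ÷ 240 mL/cup = 1.5 cup
sour cream: 0.25 L × 8/5 × 1000 mL/L = 400.0 mL
buttermilk: 2.5 cup × 8/5 × 245 g/cup = 980.0 g
molasses: (1 cup + 7 tbsp = 1.4375 cup) × 8/5 × 240 mL/cup = 552.0 mL

cornstarch: 5.1 oz; applesauce: 1.5 cup; sour cream: 400.0 mL; buttermilk: 980.0 g; molasses: 552.0 mL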